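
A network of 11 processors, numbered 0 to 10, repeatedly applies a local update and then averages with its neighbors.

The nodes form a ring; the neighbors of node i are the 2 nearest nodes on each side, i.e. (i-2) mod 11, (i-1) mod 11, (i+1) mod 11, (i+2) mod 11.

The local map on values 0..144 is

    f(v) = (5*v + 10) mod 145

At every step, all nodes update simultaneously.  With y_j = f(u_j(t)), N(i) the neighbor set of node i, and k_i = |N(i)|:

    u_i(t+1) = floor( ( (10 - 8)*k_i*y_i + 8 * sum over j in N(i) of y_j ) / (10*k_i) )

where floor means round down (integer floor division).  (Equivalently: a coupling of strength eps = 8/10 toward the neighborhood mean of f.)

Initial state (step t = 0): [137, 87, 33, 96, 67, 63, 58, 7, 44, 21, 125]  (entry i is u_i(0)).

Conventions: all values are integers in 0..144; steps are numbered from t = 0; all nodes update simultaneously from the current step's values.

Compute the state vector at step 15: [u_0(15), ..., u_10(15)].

Simulating step by step:
t=0: [137, 87, 33, 96, 67, 63, 58, 7, 44, 21, 125]
t=1: [65, 53, 53, 37, 37, 40, 46, 58, 62, 83, 76]
t=2: [108, 91, 81, 85, 78, 54, 50, 67, 74, 64, 88]
t=3: [65, 57, 76, 80, 97, 83, 101, 87, 63, 63, 58]
t=4: [39, 56, 66, 84, 99, 81, 64, 59, 34, 27, 26]
t=5: [50, 78, 64, 77, 85, 78, 57, 43, 46, 50, 47]
t=6: [96, 94, 74, 73, 52, 60, 58, 81, 79, 101, 107]
t=7: [76, 77, 80, 73, 66, 73, 79, 70, 88, 97, 81]
t=8: [102, 107, 92, 89, 91, 81, 67, 69, 77, 74, 81]
t=9: [89, 75, 56, 64, 53, 59, 76, 88, 88, 94, 103]
t=10: [50, 49, 57, 56, 57, 60, 55, 38, 53, 37, 53]
t=11: [82, 72, 47, 28, 34, 44, 70, 79, 101, 96, 107]
t=12: [95, 85, 70, 61, 59, 62, 77, 81, 86, 98, 91]
t=13: [43, 35, 32, 28, 49, 60, 56, 66, 66, 55, 30]
t=14: [60, 33, 52, 40, 32, 37, 46, 52, 51, 67, 65]
t=15: [55, 57, 53, 59, 72, 72, 83, 89, 88, 73, 54]

Answer: [55, 57, 53, 59, 72, 72, 83, 89, 88, 73, 54]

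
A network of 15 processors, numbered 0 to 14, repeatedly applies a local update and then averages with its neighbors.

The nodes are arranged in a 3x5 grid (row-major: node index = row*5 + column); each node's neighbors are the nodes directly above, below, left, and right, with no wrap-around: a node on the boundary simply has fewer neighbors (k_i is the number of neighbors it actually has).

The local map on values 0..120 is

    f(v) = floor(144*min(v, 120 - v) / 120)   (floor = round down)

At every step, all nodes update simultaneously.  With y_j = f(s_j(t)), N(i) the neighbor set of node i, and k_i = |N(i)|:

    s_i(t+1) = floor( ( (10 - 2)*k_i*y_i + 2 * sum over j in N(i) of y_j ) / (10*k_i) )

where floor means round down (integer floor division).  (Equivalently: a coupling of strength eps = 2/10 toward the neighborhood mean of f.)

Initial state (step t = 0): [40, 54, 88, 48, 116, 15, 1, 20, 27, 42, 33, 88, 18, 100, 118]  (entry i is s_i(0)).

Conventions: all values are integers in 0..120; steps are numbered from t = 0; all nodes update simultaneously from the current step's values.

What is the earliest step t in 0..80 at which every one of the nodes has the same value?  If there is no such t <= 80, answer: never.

Answer: never
Key observation: The state at step 12 reappears at step 14 — the system is in a cycle of period 2 from step 12 on.  No step 0..14 is synchronized, and the cycle repeats forever, so no step up to 80 (or ever) has all nodes equal.

Derivation:
t=0: [40, 54, 88, 48, 116, 15, 1, 20, 27, 42, 33, 88, 18, 100, 118]  (not all equal)
t=1: [46, 57, 40, 50, 13, 20, 8, 23, 33, 42, 36, 34, 22, 22, 9]  (not all equal)
t=2: [53, 61, 48, 54, 23, 26, 15, 27, 39, 44, 40, 37, 27, 25, 15]  (not all equal)
t=3: [60, 65, 56, 59, 33, 33, 23, 33, 45, 47, 45, 41, 32, 30, 22]  (not all equal)
t=4: [68, 63, 65, 66, 43, 41, 31, 40, 53, 52, 52, 47, 38, 36, 30]  (not all equal)
t=5: [61, 65, 64, 63, 53, 49, 40, 48, 61, 59, 60, 54, 45, 44, 39]  (not all equal)
t=6: [68, 65, 66, 67, 64, 59, 50, 57, 68, 67, 69, 62, 54, 52, 49]  (not all equal)
t=7: [63, 65, 64, 63, 66, 68, 61, 66, 62, 62, 62, 67, 64, 61, 58]  (not all equal)
t=8: [67, 66, 66, 67, 64, 63, 68, 64, 68, 68, 67, 64, 66, 69, 69]  (not all equal)
t=9: [63, 63, 64, 63, 66, 66, 62, 66, 62, 62, 63, 66, 64, 61, 61]  (not all equal)
t=10: [67, 68, 66, 67, 64, 64, 68, 64, 68, 68, 67, 64, 66, 69, 69]  (not all equal)
t=11: [63, 62, 64, 63, 66, 66, 62, 66, 62, 62, 63, 66, 64, 61, 61]  (not all equal)
t=12: [67, 68, 67, 67, 64, 64, 68, 64, 68, 68, 67, 64, 66, 69, 69]  (not all equal)
t=13: [63, 62, 63, 63, 66, 66, 62, 66, 62, 62, 63, 66, 64, 61, 61]  (not all equal)
t=14: [67, 68, 67, 67, 64, 64, 68, 64, 68, 68, 67, 64, 66, 69, 69]  (not all equal)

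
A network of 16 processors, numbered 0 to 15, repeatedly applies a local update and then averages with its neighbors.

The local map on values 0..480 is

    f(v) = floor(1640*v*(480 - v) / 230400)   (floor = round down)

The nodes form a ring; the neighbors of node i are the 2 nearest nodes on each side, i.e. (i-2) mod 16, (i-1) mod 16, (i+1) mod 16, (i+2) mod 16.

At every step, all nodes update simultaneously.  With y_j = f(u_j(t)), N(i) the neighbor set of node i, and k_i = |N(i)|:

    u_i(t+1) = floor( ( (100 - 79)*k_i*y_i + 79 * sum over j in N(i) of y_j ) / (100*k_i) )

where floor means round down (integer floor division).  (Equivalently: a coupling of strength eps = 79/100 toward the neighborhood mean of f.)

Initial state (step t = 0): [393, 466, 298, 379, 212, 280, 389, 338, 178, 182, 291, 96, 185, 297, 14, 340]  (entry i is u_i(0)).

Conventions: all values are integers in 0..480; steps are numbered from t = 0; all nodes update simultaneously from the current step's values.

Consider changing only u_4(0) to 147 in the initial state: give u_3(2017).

Simulating step by step:
t=0: [393, 466, 298, 379, 147, 280, 389, 338, 178, 182, 291, 96, 185, 297, 14, 340]
t=1: [212, 254, 260, 289, 331, 322, 342, 351, 350, 352, 362, 361, 295, 285, 277, 213]
t=2: [404, 403, 392, 384, 369, 352, 338, 332, 320, 314, 327, 341, 358, 378, 398, 402]
t=3: [227, 233, 247, 267, 291, 312, 333, 349, 356, 355, 347, 329, 301, 275, 251, 233]
t=4: [408, 407, 404, 397, 385, 368, 350, 334, 325, 326, 338, 355, 374, 391, 402, 407]
t=5: [214, 216, 226, 243, 265, 291, 316, 335, 345, 343, 330, 308, 281, 255, 234, 220]
t=6: [406, 406, 406, 403, 396, 383, 368, 353, 345, 347, 358, 373, 388, 399, 405, 406]
t=7: [213, 214, 218, 229, 245, 266, 288, 307, 316, 314, 301, 281, 258, 239, 225, 216]
t=8: [405, 405, 406, 406, 404, 398, 390, 382, 378, 379, 385, 393, 401, 405, 406, 406]
t=9: [214, 214, 215, 218, 224, 235, 247, 258, 264, 263, 254, 243, 231, 221, 216, 214]
t=10: [405, 405, 405, 406, 407, 407, 407, 407, 406, 406, 407, 407, 407, 407, 406, 405]
t=11: [215, 215, 214, 213, 212, 211, 211, 211, 211, 211, 211, 211, 211, 212, 213, 214]
t=12: [404, 404, 404, 404, 404, 404, 404, 404, 404, 404, 404, 404, 404, 404, 404, 404]
t=13: [218, 218, 218, 218, 218, 218, 218, 218, 218, 218, 218, 218, 218, 218, 218, 218]
t=14: [406, 406, 406, 406, 406, 406, 406, 406, 406, 406, 406, 406, 406, 406, 406, 406]
t=15: [213, 213, 213, 213, 213, 213, 213, 213, 213, 213, 213, 213, 213, 213, 213, 213]
t=16: [404, 404, 404, 404, 404, 404, 404, 404, 404, 404, 404, 404, 404, 404, 404, 404]

Answer: u_3(2017) = 218
Key observation: The state at step 12, [404, 404, 404, 404, 404, 404, 404, 404, 404, 404, 404, 404, 404, 404, 404, 404], reappears at step 16: the system is in a cycle of period 4 from step 12 on.  Therefore the state at step 2017 equals the state at step 12 + ((2017 - 12) mod 4) = 13, which is [218, 218, 218, 218, 218, 218, 218, 218, 218, 218, 218, 218, 218, 218, 218, 218].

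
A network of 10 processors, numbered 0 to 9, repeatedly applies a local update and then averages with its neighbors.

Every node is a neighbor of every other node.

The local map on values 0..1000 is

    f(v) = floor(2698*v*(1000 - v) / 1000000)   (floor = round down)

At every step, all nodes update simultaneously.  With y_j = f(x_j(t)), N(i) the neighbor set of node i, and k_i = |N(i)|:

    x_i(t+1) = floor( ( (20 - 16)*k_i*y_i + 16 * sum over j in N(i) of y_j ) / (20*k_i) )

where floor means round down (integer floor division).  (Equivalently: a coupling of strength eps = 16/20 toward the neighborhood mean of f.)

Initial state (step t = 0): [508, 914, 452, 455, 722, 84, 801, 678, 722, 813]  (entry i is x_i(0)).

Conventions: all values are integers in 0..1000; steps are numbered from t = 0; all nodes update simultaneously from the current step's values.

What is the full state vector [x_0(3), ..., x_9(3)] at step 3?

Answer: [593, 593, 593, 593, 593, 593, 593, 593, 593, 593]

Derivation:
t=0: [508, 914, 452, 455, 722, 84, 801, 678, 722, 813]
t=1: [514, 462, 513, 513, 499, 462, 486, 504, 499, 484]
t=2: [672, 672, 673, 673, 673, 672, 672, 673, 673, 672]
t=3: [593, 593, 593, 593, 593, 593, 593, 593, 593, 593]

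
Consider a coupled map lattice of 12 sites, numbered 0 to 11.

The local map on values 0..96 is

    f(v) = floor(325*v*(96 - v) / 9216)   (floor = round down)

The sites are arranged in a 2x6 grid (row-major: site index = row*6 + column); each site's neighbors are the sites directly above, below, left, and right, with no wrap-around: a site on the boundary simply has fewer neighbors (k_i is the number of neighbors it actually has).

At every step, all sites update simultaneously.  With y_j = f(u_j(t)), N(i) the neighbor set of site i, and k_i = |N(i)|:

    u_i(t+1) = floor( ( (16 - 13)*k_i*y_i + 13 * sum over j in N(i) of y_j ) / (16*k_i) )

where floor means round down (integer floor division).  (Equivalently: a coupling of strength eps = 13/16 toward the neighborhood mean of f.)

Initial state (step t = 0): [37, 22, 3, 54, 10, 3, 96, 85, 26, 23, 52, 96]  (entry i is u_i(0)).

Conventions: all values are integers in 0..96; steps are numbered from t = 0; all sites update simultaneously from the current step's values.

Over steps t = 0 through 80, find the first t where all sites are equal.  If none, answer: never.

Simulating step by step:
t=0: [37, 22, 3, 54, 10, 3, 96, 85, 26, 23, 52, 96]  (not all equal)
t=1: [37, 42, 55, 41, 51, 13, 43, 38, 39, 71, 39, 36]  (not all equal)
t=2: [78, 77, 78, 74, 67, 70, 77, 78, 73, 75, 73, 61]  (not all equal)
t=3: [50, 49, 54, 57, 61, 70, 49, 52, 52, 57, 64, 64]  (not all equal)
t=4: [81, 80, 79, 77, 72, 71, 80, 80, 79, 76, 74, 68]  (not all equal)
t=5: [44, 44, 47, 52, 57, 63, 43, 45, 48, 51, 59, 60]  (not all equal)
t=6: [80, 80, 80, 79, 76, 76, 80, 80, 80, 79, 77, 74]  (not all equal)
t=7: [45, 45, 45, 48, 50, 54, 45, 45, 45, 47, 52, 52]  (not all equal)
t=8: [80, 80, 80, 80, 80, 80, 80, 80, 80, 80, 80, 79]  (not all equal)
t=9: [45, 45, 45, 45, 45, 45, 45, 45, 45, 45, 45, 45]  (all equal)

Answer: 9
Key observation: Synchronization is absorbing here: once all sites are equal they stay equal, and step 9 is the first all-equal step.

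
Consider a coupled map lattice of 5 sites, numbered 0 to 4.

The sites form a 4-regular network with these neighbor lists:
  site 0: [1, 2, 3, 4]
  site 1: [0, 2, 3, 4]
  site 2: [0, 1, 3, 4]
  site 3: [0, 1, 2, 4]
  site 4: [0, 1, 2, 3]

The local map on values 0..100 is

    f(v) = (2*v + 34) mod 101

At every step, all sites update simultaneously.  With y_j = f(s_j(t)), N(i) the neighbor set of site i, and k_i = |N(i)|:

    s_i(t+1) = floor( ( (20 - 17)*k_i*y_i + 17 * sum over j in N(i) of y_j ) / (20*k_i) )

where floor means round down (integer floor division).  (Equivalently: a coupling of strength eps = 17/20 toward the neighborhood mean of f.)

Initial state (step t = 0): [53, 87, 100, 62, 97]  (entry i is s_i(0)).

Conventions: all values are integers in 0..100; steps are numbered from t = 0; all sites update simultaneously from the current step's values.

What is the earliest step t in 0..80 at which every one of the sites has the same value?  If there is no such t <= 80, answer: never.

Answer: 2
Key observation: Synchronization is absorbing here: once all sites are equal they stay equal, and step 2 is the first all-equal step.

Derivation:
t=0: [53, 87, 100, 62, 97]  (not all equal)
t=1: [31, 33, 32, 30, 32]  (not all equal)
t=2: [97, 97, 97, 97, 97]  (all equal)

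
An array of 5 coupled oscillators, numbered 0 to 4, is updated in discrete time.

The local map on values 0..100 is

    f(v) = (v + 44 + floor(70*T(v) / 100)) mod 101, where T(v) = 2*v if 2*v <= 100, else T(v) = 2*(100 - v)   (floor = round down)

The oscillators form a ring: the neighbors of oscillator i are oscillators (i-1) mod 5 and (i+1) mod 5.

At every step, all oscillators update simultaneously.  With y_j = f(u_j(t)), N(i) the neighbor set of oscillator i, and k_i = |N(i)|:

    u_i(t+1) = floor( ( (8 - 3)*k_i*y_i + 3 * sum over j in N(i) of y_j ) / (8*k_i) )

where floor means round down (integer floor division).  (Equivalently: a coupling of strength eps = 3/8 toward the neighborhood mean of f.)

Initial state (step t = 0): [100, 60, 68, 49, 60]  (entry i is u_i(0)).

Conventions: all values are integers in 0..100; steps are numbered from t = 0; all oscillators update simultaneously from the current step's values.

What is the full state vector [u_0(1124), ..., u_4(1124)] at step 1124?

Simulating step by step:
t=0: [100, 60, 68, 49, 60]
t=1: [49, 55, 56, 58, 56]
t=2: [60, 60, 60, 59, 59]
t=3: [59, 59, 59, 59, 59]
t=4: [59, 59, 59, 59, 59]

Answer: [59, 59, 59, 59, 59]
Key observation: The state at step 3, [59, 59, 59, 59, 59], reappears at step 4: the system is in a cycle of period 1 from step 3 on.  Therefore the state at step 1124 equals the state at step 3 + ((1124 - 3) mod 1) = 3, which is [59, 59, 59, 59, 59].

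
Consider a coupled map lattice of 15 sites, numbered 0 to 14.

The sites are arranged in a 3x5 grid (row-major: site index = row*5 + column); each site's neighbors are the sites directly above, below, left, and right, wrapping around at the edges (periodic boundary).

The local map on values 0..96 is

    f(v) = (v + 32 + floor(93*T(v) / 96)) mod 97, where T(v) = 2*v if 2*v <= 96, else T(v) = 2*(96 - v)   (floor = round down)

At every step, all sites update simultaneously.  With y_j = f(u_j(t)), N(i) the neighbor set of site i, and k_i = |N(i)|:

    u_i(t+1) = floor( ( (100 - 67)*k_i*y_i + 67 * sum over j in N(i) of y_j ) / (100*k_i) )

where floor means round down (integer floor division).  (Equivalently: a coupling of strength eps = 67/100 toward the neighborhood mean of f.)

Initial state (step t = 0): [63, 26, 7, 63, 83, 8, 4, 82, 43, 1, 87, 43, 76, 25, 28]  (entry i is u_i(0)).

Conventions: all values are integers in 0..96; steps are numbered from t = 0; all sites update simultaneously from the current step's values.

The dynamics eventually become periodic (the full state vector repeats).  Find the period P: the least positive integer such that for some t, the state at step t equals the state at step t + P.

Simulating step by step:
t=0: [63, 26, 7, 63, 83, 8, 4, 82, 43, 1, 87, 43, 76, 25, 28]
t=1: [44, 39, 44, 47, 43, 47, 42, 48, 44, 40, 45, 43, 43, 34, 26]
t=2: [62, 57, 64, 61, 53, 64, 62, 66, 60, 52, 57, 59, 59, 46, 39]
t=3: [65, 63, 62, 65, 64, 64, 62, 61, 65, 64, 61, 65, 64, 63, 63]
t=4: [61, 61, 61, 60, 60, 61, 61, 61, 60, 60, 61, 61, 61, 60, 61]
t=5: [63, 63, 63, 63, 63, 63, 63, 63, 63, 63, 63, 63, 63, 63, 63]
t=6: [61, 61, 61, 61, 61, 61, 61, 61, 61, 61, 61, 61, 61, 61, 61]
t=7: [63, 63, 63, 63, 63, 63, 63, 63, 63, 63, 63, 63, 63, 63, 63]

Answer: 2
Key observation: The state at step 5, [63, 63, 63, 63, 63, 63, 63, 63, 63, 63, 63, 63, 63, 63, 63], reappears at step 7 — and no state repeats earlier — so the cycle the system enters has period 2.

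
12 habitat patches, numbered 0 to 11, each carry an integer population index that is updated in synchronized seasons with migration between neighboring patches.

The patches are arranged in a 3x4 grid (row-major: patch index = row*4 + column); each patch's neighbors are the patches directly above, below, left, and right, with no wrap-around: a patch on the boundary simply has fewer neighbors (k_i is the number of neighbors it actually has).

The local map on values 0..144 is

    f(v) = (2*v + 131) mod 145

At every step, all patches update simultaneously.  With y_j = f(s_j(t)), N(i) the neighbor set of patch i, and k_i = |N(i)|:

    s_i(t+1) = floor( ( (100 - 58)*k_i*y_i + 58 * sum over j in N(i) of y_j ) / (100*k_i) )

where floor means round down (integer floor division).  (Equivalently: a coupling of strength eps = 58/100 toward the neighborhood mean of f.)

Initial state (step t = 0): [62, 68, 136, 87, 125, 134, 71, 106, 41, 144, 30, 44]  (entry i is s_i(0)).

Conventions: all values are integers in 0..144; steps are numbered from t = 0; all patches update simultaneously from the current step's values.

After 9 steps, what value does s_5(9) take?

Simulating step by step:
t=0: [62, 68, 136, 87, 125, 134, 71, 106, 41, 144, 30, 44]
t=1: [107, 115, 98, 54, 93, 113, 100, 64, 92, 97, 83, 59]
t=2: [51, 60, 55, 83, 39, 53, 49, 94, 28, 33, 37, 78]
t=3: [86, 97, 78, 39, 69, 83, 75, 57, 51, 59, 78, 85]
t=4: [51, 46, 105, 97, 72, 60, 113, 82, 103, 89, 108, 74]
t=5: [97, 80, 56, 30, 101, 87, 59, 47, 62, 48, 66, 74]
t=6: [27, 29, 70, 70, 48, 39, 88, 88, 82, 81, 111, 113]
t=7: [53, 62, 89, 94, 55, 48, 46, 47, 26, 26, 43, 51]
t=8: [98, 83, 49, 40, 81, 81, 69, 71, 54, 53, 69, 81]
t=9: [18, 26, 73, 89, 27, 34, 101, 91, 67, 81, 94, 74]

Answer: s_5(9) = 34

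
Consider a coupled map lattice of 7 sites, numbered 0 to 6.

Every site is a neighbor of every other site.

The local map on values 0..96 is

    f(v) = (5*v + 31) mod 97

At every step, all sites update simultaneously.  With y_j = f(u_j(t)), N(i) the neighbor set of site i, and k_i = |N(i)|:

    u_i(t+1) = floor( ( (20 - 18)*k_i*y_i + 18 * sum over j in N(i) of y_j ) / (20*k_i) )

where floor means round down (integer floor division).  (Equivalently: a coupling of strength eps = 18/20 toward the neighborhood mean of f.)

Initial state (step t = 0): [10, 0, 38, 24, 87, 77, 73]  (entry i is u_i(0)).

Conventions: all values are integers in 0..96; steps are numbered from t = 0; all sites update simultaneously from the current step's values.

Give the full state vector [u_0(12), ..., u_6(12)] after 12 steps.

Simulating step by step:
t=0: [10, 0, 38, 24, 87, 77, 73]
t=1: [42, 44, 44, 43, 42, 44, 45]
t=2: [54, 54, 54, 54, 54, 54, 53]
t=3: [9, 9, 9, 9, 9, 9, 9]
t=4: [76, 76, 76, 76, 76, 76, 76]
t=5: [23, 23, 23, 23, 23, 23, 23]
t=6: [49, 49, 49, 49, 49, 49, 49]
t=7: [82, 82, 82, 82, 82, 82, 82]
t=8: [53, 53, 53, 53, 53, 53, 53]
t=9: [5, 5, 5, 5, 5, 5, 5]
t=10: [56, 56, 56, 56, 56, 56, 56]
t=11: [20, 20, 20, 20, 20, 20, 20]
t=12: [34, 34, 34, 34, 34, 34, 34]

Answer: [34, 34, 34, 34, 34, 34, 34]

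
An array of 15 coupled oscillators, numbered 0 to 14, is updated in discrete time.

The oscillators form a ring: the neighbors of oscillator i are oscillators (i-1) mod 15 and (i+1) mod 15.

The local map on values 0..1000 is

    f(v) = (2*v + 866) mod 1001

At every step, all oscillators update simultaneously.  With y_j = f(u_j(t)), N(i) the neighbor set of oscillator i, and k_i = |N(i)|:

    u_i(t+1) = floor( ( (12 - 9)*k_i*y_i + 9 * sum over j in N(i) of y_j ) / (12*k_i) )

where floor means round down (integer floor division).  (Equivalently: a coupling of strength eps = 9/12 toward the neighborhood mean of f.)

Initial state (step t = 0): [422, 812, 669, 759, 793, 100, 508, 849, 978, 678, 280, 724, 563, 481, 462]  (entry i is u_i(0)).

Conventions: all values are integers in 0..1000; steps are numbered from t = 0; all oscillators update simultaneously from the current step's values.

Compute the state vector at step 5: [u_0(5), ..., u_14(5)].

Simulating step by step:
t=0: [422, 812, 669, 759, 793, 100, 508, 849, 978, 678, 280, 724, 563, 481, 462]
t=1: [656, 463, 376, 340, 280, 515, 455, 778, 498, 521, 305, 609, 674, 874, 773]
t=2: [494, 495, 655, 527, 646, 673, 686, 718, 712, 727, 489, 278, 313, 386, 398]
t=3: [781, 598, 708, 353, 462, 199, 250, 271, 303, 503, 487, 605, 519, 591, 724]
t=4: [246, 279, 306, 543, 510, 498, 342, 415, 597, 709, 564, 671, 270, 467, 255]
t=5: [388, 418, 634, 748, 900, 753, 720, 401, 380, 464, 431, 575, 478, 492, 527]

Answer: [388, 418, 634, 748, 900, 753, 720, 401, 380, 464, 431, 575, 478, 492, 527]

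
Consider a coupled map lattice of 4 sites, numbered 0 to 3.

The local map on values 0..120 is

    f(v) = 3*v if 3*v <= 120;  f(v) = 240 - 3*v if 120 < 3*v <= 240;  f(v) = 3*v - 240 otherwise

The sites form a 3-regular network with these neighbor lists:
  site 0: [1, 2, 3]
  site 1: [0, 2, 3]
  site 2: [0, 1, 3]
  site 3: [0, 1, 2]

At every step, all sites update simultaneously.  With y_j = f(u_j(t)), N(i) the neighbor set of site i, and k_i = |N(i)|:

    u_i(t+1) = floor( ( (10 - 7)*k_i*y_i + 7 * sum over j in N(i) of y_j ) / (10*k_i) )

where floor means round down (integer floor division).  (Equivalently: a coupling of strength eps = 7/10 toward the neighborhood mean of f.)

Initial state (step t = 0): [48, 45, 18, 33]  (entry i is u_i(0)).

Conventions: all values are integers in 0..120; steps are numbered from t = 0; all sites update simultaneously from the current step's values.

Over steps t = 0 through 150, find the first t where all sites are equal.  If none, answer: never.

Answer: 2
Key observation: Synchronization is absorbing here: once all sites are equal they stay equal, and step 2 is the first all-equal step.

Derivation:
t=0: [48, 45, 18, 33]  (not all equal)
t=1: [89, 89, 86, 89]  (not all equal)
t=2: [24, 24, 24, 24]  (all equal)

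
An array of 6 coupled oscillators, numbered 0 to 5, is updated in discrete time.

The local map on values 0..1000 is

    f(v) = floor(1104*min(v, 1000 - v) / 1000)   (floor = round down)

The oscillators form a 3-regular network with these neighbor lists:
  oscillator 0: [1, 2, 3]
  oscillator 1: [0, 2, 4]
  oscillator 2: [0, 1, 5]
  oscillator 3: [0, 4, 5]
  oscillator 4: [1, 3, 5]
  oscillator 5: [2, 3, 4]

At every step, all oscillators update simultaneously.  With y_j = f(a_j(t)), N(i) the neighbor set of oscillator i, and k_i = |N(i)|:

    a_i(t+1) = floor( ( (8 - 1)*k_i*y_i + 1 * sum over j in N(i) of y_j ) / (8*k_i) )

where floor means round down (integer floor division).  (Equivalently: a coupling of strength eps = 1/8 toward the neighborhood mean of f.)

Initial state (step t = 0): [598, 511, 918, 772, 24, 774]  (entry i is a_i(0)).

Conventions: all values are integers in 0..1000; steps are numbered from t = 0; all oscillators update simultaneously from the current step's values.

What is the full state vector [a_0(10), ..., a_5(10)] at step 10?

Answer: [517, 520, 539, 533, 469, 508]

Derivation:
t=0: [598, 511, 918, 772, 24, 774]
t=1: [424, 494, 130, 249, 66, 233]
t=2: [449, 505, 178, 272, 107, 245]
t=3: [476, 511, 226, 299, 149, 261]
t=4: [505, 510, 274, 329, 191, 282]
t=5: [527, 516, 322, 362, 234, 308]
t=6: [510, 514, 368, 395, 278, 339]
t=7: [529, 521, 415, 432, 323, 375]
t=8: [515, 517, 461, 470, 370, 416]
t=9: [533, 526, 508, 511, 419, 461]
t=10: [517, 520, 539, 533, 469, 508]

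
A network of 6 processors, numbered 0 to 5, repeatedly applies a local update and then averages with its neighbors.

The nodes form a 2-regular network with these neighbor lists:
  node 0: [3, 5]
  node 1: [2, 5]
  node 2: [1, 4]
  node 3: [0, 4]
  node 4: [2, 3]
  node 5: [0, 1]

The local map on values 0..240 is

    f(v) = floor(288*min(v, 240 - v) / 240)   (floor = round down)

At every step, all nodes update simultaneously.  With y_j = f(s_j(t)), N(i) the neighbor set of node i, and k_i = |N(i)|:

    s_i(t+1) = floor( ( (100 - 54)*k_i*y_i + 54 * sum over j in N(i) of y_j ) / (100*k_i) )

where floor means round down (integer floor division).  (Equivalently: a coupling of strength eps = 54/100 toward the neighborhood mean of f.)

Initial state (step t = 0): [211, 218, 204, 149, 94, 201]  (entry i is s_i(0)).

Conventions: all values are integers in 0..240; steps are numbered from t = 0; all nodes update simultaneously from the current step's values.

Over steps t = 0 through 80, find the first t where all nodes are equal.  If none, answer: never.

Simulating step by step:
t=0: [211, 218, 204, 149, 94, 201]  (not all equal)
t=1: [57, 35, 57, 89, 92, 37]  (not all equal)
t=2: [71, 49, 72, 96, 97, 49]  (not all equal)
t=3: [85, 65, 86, 107, 107, 65]  (not all equal)
t=4: [102, 84, 103, 120, 121, 84]  (not all equal)
t=5: [122, 106, 121, 137, 137, 105]  (not all equal)
t=6: [132, 130, 132, 127, 128, 130]  (not all equal)
t=7: [131, 131, 131, 133, 132, 131]  (not all equal)
t=8: [129, 130, 129, 128, 129, 130]  (not all equal)
t=9: [133, 132, 132, 133, 133, 132]  (not all equal)
t=10: [128, 129, 128, 128, 128, 128]  (not all equal)
t=11: [134, 133, 133, 134, 134, 133]  (not all equal)
t=12: [127, 128, 127, 127, 127, 127]  (not all equal)
t=13: [135, 134, 134, 135, 135, 134]  (not all equal)
t=14: [126, 127, 126, 126, 126, 126]  (not all equal)
t=15: [136, 135, 135, 136, 136, 135]  (not all equal)
t=16: [124, 126, 125, 124, 124, 125]  (not all equal)
t=17: [138, 137, 137, 139, 138, 137]  (not all equal)
t=18: [122, 123, 122, 121, 122, 122]  (not all equal)
t=19: [141, 140, 140, 141, 141, 140]  (not all equal)
t=20: [118, 120, 119, 118, 118, 119]  (not all equal)
t=21: [141, 142, 142, 141, 141, 142]  (not all equal)
t=22: [117, 117, 117, 118, 117, 117]  (not all equal)
t=23: [140, 140, 140, 140, 140, 140]  (all equal)

Answer: 23
Key observation: Synchronization is absorbing here: once all nodes are equal they stay equal, and step 23 is the first all-equal step.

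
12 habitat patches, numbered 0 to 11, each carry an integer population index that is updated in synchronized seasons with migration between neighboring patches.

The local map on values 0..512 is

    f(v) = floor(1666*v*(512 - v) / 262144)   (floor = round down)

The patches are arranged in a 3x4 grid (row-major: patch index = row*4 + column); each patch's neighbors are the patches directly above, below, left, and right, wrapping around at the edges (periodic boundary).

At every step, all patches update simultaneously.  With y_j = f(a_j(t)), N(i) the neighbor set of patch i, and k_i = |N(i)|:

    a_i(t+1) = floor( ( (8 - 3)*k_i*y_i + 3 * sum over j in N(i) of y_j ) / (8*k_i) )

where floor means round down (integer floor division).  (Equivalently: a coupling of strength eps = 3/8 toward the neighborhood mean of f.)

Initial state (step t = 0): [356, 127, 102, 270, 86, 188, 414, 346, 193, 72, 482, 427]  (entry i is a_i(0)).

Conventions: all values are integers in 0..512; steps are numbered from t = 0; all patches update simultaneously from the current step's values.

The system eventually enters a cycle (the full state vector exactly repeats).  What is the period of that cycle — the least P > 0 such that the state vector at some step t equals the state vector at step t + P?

Answer: 2
Key observation: The state at step 10, [416, 416, 416, 416, 416, 416, 416, 416, 416, 416, 416, 416], reappears at step 12 — and no state repeats earlier — so the cycle the system enters has period 2.

Derivation:
t=0: [356, 127, 102, 270, 86, 188, 414, 346, 193, 72, 482, 427]
t=1: [346, 306, 266, 373, 285, 335, 264, 334, 339, 236, 146, 262]
t=2: [369, 397, 398, 353, 396, 388, 401, 383, 382, 397, 367, 392]
t=3: [326, 295, 298, 338, 300, 298, 292, 310, 310, 298, 319, 310]
t=4: [388, 403, 401, 381, 401, 405, 404, 396, 397, 403, 395, 394]
t=5: [300, 281, 285, 308, 285, 276, 280, 291, 290, 280, 289, 296]
t=6: [405, 411, 409, 402, 410, 412, 411, 407, 408, 411, 409, 406]
t=7: [272, 264, 267, 277, 266, 261, 264, 270, 269, 263, 266, 272]
t=8: [414, 415, 415, 413, 415, 415, 415, 414, 414, 415, 415, 414]
t=9: [256, 255, 255, 258, 255, 255, 255, 256, 256, 255, 255, 257]
t=10: [416, 416, 416, 416, 416, 416, 416, 416, 416, 416, 416, 416]
t=11: [253, 253, 253, 253, 253, 253, 253, 253, 253, 253, 253, 253]
t=12: [416, 416, 416, 416, 416, 416, 416, 416, 416, 416, 416, 416]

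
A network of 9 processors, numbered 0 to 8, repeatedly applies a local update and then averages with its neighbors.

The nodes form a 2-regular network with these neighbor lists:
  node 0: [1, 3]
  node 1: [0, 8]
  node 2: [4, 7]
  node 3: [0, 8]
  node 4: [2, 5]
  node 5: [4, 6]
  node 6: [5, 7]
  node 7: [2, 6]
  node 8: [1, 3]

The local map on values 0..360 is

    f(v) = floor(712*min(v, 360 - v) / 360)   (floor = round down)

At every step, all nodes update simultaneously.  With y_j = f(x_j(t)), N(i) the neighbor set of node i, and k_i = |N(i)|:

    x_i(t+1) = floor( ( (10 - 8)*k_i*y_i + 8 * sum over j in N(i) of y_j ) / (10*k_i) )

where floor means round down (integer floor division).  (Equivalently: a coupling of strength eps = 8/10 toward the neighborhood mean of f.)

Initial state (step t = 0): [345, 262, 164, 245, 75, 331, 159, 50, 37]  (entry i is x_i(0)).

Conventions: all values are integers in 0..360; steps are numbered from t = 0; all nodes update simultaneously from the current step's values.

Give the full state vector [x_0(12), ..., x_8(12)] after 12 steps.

Answer: [192, 227, 78, 227, 72, 78, 85, 86, 192]

Derivation:
t=0: [345, 262, 164, 245, 75, 331, 159, 50, 37]
t=1: [173, 79, 163, 86, 182, 196, 124, 274, 182]
t=2: [198, 308, 273, 311, 328, 303, 246, 260, 200]
t=3: [143, 274, 138, 273, 126, 137, 168, 198, 142]
t=4: [193, 258, 282, 259, 266, 286, 302, 305, 192]
t=5: [226, 305, 148, 304, 157, 148, 124, 128, 226]
t=6: [140, 233, 283, 234, 295, 280, 267, 265, 140]
t=7: [255, 271, 156, 270, 149, 156, 174, 171, 255]
t=8: [183, 200, 314, 201, 305, 316, 327, 328, 183]
t=9: [322, 343, 86, 342, 92, 86, 73, 74, 322]
t=10: [42, 66, 164, 67, 172, 164, 155, 154, 42]
t=11: [121, 92, 322, 92, 327, 323, 312, 312, 121]
t=12: [192, 227, 78, 227, 72, 78, 85, 86, 192]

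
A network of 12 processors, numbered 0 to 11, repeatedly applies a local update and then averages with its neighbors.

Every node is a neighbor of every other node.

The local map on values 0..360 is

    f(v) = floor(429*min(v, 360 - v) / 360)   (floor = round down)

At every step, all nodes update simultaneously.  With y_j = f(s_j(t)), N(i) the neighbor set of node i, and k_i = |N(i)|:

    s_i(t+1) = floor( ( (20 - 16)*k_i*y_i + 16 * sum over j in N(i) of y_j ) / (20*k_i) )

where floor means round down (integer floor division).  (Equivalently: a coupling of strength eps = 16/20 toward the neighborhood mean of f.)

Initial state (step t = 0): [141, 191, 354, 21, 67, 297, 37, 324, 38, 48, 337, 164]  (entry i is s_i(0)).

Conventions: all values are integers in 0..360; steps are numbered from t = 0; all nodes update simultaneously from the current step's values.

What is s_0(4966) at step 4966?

Simulating step by step:
t=0: [141, 191, 354, 21, 67, 297, 37, 324, 38, 48, 337, 164]
t=1: [91, 95, 71, 73, 80, 79, 75, 75, 75, 77, 73, 95]
t=2: [96, 97, 93, 93, 94, 94, 94, 94, 94, 94, 93, 97]
t=3: [112, 112, 111, 111, 112, 112, 112, 112, 112, 112, 111, 112]
t=4: [132, 132, 132, 132, 132, 132, 132, 132, 132, 132, 132, 132]
t=5: [157, 157, 157, 157, 157, 157, 157, 157, 157, 157, 157, 157]
t=6: [187, 187, 187, 187, 187, 187, 187, 187, 187, 187, 187, 187]
t=7: [206, 206, 206, 206, 206, 206, 206, 206, 206, 206, 206, 206]
t=8: [183, 183, 183, 183, 183, 183, 183, 183, 183, 183, 183, 183]
t=9: [210, 210, 210, 210, 210, 210, 210, 210, 210, 210, 210, 210]
t=10: [178, 178, 178, 178, 178, 178, 178, 178, 178, 178, 178, 178]
t=11: [212, 212, 212, 212, 212, 212, 212, 212, 212, 212, 212, 212]
t=12: [176, 176, 176, 176, 176, 176, 176, 176, 176, 176, 176, 176]
t=13: [209, 209, 209, 209, 209, 209, 209, 209, 209, 209, 209, 209]
t=14: [179, 179, 179, 179, 179, 179, 179, 179, 179, 179, 179, 179]
t=15: [213, 213, 213, 213, 213, 213, 213, 213, 213, 213, 213, 213]
t=16: [175, 175, 175, 175, 175, 175, 175, 175, 175, 175, 175, 175]
t=17: [208, 208, 208, 208, 208, 208, 208, 208, 208, 208, 208, 208]
t=18: [181, 181, 181, 181, 181, 181, 181, 181, 181, 181, 181, 181]
t=19: [213, 213, 213, 213, 213, 213, 213, 213, 213, 213, 213, 213]

Answer: s_0(4966) = 181
Key observation: The state at step 15, [213, 213, 213, 213, 213, 213, 213, 213, 213, 213, 213, 213], reappears at step 19: the system is in a cycle of period 4 from step 15 on.  Therefore the state at step 4966 equals the state at step 15 + ((4966 - 15) mod 4) = 18, which is [181, 181, 181, 181, 181, 181, 181, 181, 181, 181, 181, 181].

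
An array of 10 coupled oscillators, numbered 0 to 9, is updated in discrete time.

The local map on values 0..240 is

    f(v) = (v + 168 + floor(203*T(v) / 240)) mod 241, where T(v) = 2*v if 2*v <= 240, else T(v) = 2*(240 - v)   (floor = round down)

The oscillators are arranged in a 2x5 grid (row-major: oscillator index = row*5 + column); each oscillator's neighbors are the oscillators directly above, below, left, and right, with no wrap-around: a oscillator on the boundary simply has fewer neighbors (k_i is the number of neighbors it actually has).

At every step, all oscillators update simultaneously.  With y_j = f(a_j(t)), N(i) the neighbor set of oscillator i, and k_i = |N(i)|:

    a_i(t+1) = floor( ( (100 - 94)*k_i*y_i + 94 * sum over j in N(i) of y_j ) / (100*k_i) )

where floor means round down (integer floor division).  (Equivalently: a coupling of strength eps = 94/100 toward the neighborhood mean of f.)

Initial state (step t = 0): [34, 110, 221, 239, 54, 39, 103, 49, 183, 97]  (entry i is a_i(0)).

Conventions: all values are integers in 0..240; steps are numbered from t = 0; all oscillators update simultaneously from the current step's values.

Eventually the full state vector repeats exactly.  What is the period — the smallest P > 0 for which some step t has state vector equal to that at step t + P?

Simulating step by step:
t=0: [34, 110, 221, 239, 54, 39, 103, 49, 183, 97]
t=1: [120, 139, 151, 153, 171, 106, 110, 188, 141, 141]
t=2: [211, 158, 222, 225, 229, 121, 217, 227, 222, 225]
t=3: [119, 185, 190, 177, 176, 173, 138, 179, 176, 176]
t=4: [196, 151, 207, 207, 210, 126, 210, 215, 210, 211]
t=5: [120, 193, 199, 187, 187, 180, 141, 187, 186, 187]
t=6: [191, 149, 201, 200, 203, 127, 205, 210, 203, 203]
t=7: [121, 196, 202, 192, 192, 184, 143, 191, 191, 192]
t=8: [189, 148, 198, 197, 200, 126, 202, 208, 200, 200]
t=9: [122, 198, 204, 194, 194, 185, 144, 194, 193, 194]
t=10: [188, 146, 196, 196, 198, 125, 201, 207, 198, 198]
t=11: [123, 199, 205, 196, 196, 185, 145, 194, 194, 196]
t=12: [188, 146, 196, 195, 197, 124, 201, 206, 197, 197]
t=13: [123, 199, 206, 196, 196, 186, 145, 195, 194, 196]
t=14: [187, 145, 196, 195, 197, 124, 200, 206, 197, 197]
t=15: [124, 200, 206, 196, 196, 186, 145, 195, 194, 196]
t=16: [187, 145, 195, 195, 197, 124, 200, 206, 197, 197]
t=17: [124, 200, 206, 196, 196, 186, 145, 195, 194, 196]

Answer: 2
Key observation: The state at step 15, [124, 200, 206, 196, 196, 186, 145, 195, 194, 196], reappears at step 17 — and no state repeats earlier — so the cycle the system enters has period 2.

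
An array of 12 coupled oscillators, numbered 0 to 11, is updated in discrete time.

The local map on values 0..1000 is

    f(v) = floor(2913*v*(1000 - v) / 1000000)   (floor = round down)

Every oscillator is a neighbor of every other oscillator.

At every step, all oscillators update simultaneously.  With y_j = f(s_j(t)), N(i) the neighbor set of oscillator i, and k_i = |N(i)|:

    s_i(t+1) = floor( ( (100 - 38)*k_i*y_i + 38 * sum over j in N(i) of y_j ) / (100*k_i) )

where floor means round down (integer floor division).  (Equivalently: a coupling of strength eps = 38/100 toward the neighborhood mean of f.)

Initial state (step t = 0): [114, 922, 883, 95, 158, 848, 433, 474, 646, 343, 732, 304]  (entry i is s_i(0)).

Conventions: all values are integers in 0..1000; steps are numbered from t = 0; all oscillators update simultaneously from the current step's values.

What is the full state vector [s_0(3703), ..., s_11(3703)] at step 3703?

Simulating step by step:
t=0: [114, 922, 883, 95, 158, 848, 433, 474, 646, 343, 732, 304]
t=1: [371, 321, 374, 345, 425, 418, 617, 624, 589, 583, 533, 559]
t=2: [684, 657, 685, 671, 702, 701, 689, 686, 699, 701, 711, 707]
t=3: [625, 641, 624, 633, 613, 614, 622, 624, 615, 614, 607, 610]
t=4: [683, 676, 684, 679, 688, 688, 684, 684, 687, 688, 690, 689]
t=5: [629, 633, 628, 631, 626, 626, 628, 628, 626, 626, 625, 625]
t=6: [679, 677, 680, 679, 681, 681, 680, 680, 681, 681, 681, 681]
t=7: [633, 634, 632, 633, 632, 632, 632, 632, 632, 632, 632, 632]
t=8: [676, 675, 676, 676, 676, 676, 676, 676, 676, 676, 676, 676]
t=9: [638, 638, 638, 638, 638, 638, 638, 638, 638, 638, 638, 638]
t=10: [672, 672, 672, 672, 672, 672, 672, 672, 672, 672, 672, 672]
t=11: [642, 642, 642, 642, 642, 642, 642, 642, 642, 642, 642, 642]
t=12: [669, 669, 669, 669, 669, 669, 669, 669, 669, 669, 669, 669]
t=13: [645, 645, 645, 645, 645, 645, 645, 645, 645, 645, 645, 645]
t=14: [667, 667, 667, 667, 667, 667, 667, 667, 667, 667, 667, 667]
t=15: [647, 647, 647, 647, 647, 647, 647, 647, 647, 647, 647, 647]
t=16: [665, 665, 665, 665, 665, 665, 665, 665, 665, 665, 665, 665]
t=17: [648, 648, 648, 648, 648, 648, 648, 648, 648, 648, 648, 648]
t=18: [664, 664, 664, 664, 664, 664, 664, 664, 664, 664, 664, 664]
t=19: [649, 649, 649, 649, 649, 649, 649, 649, 649, 649, 649, 649]
t=20: [663, 663, 663, 663, 663, 663, 663, 663, 663, 663, 663, 663]
t=21: [650, 650, 650, 650, 650, 650, 650, 650, 650, 650, 650, 650]
t=22: [662, 662, 662, 662, 662, 662, 662, 662, 662, 662, 662, 662]
t=23: [651, 651, 651, 651, 651, 651, 651, 651, 651, 651, 651, 651]
t=24: [661, 661, 661, 661, 661, 661, 661, 661, 661, 661, 661, 661]
t=25: [652, 652, 652, 652, 652, 652, 652, 652, 652, 652, 652, 652]
t=26: [660, 660, 660, 660, 660, 660, 660, 660, 660, 660, 660, 660]
t=27: [653, 653, 653, 653, 653, 653, 653, 653, 653, 653, 653, 653]
t=28: [660, 660, 660, 660, 660, 660, 660, 660, 660, 660, 660, 660]

Answer: [653, 653, 653, 653, 653, 653, 653, 653, 653, 653, 653, 653]
Key observation: The state at step 26, [660, 660, 660, 660, 660, 660, 660, 660, 660, 660, 660, 660], reappears at step 28: the system is in a cycle of period 2 from step 26 on.  Therefore the state at step 3703 equals the state at step 26 + ((3703 - 26) mod 2) = 27, which is [653, 653, 653, 653, 653, 653, 653, 653, 653, 653, 653, 653].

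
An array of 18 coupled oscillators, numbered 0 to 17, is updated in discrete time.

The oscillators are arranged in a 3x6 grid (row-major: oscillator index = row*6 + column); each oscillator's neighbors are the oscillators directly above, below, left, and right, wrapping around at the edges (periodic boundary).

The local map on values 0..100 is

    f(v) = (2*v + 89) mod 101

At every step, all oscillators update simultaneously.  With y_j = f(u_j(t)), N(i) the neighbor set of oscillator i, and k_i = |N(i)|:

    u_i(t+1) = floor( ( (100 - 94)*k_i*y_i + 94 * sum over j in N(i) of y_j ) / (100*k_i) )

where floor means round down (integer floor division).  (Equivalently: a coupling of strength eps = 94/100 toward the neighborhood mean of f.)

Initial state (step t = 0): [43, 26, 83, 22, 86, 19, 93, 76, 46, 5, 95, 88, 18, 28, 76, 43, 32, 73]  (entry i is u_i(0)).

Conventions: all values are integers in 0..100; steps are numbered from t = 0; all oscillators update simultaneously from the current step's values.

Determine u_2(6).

Simulating step by step:
t=0: [43, 26, 83, 22, 86, 19, 93, 76, 46, 5, 95, 88, 18, 28, 76, 43, 32, 73]
t=1: [42, 51, 48, 68, 47, 55, 51, 58, 58, 67, 68, 52, 54, 36, 61, 56, 60, 40]
t=2: [92, 56, 34, 68, 40, 79, 67, 57, 27, 36, 48, 71, 73, 50, 58, 20, 64, 72]
t=3: [51, 56, 42, 51, 43, 49, 32, 59, 30, 45, 45, 44, 51, 37, 50, 25, 50, 30]
t=4: [82, 59, 80, 66, 84, 72, 64, 61, 59, 64, 78, 66, 64, 70, 56, 83, 61, 82]
t=5: [18, 31, 33, 41, 27, 43, 22, 12, 40, 29, 25, 34, 34, 31, 37, 36, 48, 20]
t=6: [51, 35, 61, 51, 65, 39, 36, 47, 44, 58, 55, 43, 34, 45, 58, 65, 44, 65]

Answer: u_2(6) = 61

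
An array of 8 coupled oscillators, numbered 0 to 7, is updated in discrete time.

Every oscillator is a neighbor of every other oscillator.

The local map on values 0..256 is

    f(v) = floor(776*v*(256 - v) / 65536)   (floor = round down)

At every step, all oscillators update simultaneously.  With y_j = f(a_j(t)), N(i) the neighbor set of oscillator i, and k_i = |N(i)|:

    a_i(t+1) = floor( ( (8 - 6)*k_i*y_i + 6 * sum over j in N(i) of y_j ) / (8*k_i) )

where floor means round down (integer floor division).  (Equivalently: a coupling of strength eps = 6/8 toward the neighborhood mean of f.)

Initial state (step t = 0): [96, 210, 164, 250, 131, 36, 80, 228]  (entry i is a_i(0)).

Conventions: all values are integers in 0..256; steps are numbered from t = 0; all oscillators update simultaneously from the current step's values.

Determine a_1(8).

Simulating step by step:
t=0: [96, 210, 164, 250, 131, 36, 80, 228]
t=1: [134, 125, 134, 111, 136, 122, 132, 119]
t=2: [192, 192, 192, 192, 192, 192, 192, 192]
t=3: [145, 145, 145, 145, 145, 145, 145, 145]
t=4: [190, 190, 190, 190, 190, 190, 190, 190]
t=5: [148, 148, 148, 148, 148, 148, 148, 148]
t=6: [189, 189, 189, 189, 189, 189, 189, 189]
t=7: [149, 149, 149, 149, 149, 149, 149, 149]
t=8: [188, 188, 188, 188, 188, 188, 188, 188]

Answer: a_1(8) = 188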